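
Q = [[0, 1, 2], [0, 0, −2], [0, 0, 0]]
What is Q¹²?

Q is strictly triangular, hence nilpotent: Q³ = 0, so Q¹² = 0.

[[0, 0, 0], [0, 0, 0], [0, 0, 0]]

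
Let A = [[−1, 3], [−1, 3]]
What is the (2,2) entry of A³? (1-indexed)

A² = [[−2, 6], [−2, 6]]
A³ = [[−4, 12], [−4, 12]]

12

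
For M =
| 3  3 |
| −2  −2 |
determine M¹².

[[3, 3], [−2, −2]]

M² = M (a projection; rank 1, trace 1), so M¹² = M.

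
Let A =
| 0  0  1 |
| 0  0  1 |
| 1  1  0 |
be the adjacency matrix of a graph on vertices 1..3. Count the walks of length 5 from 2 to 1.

0

The number of length-5 walks from vertex 2 to vertex 1 is entry (2,1) of A⁵, where A is the adjacency matrix.
A² = [[1, 1, 0], [1, 1, 0], [0, 0, 2]]
A³ = [[0, 0, 2], [0, 0, 2], [2, 2, 0]]
A⁴ = [[2, 2, 0], [2, 2, 0], [0, 0, 4]]
A⁵ = [[0, 0, 4], [0, 0, 4], [4, 4, 0]]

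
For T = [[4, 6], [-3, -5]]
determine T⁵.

tr T = -1 and det T = -2, so the characteristic polynomial is λ² − (-1)λ + (-2) with roots 1 and -2.
Eigenvectors give P = [[2, -1], [-1, 1]] with P⁻¹ = [[1, 1], [1, 2]], and T = P·diag(1, -2)·P⁻¹.
Then T⁵ = P·diag(1, -32)·P⁻¹ = [[2, 32], [-1, -32]] · [[1, 1], [1, 2]] = [[34, 66], [-33, -65]].

[[34, 66], [-33, -65]]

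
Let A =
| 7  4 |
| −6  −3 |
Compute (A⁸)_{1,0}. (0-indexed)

−19680

tr A = 4 and det A = 3, so the characteristic polynomial is λ² − (4)λ + (3) with roots 3 and 1.
Eigenvectors give P = [[−1, −2], [1, 3]] with P⁻¹ = [[−3, −2], [1, 1]], and A = P·diag(3, 1)·P⁻¹.
Then A⁸ = P·diag(6561, 1)·P⁻¹ = [[−6561, −2], [6561, 3]] · [[−3, −2], [1, 1]] = [[19681, 13120], [−19680, −13119]].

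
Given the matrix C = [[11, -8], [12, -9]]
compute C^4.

tr C = 2 and det C = -3, so the characteristic polynomial is λ² − (2)λ + (-3) with roots -1 and 3.
Eigenvectors give P = [[-2, 1], [-3, 1]] with P⁻¹ = [[1, -1], [3, -2]], and C = P·diag(-1, 3)·P⁻¹.
Then C^4 = P·diag(1, 81)·P⁻¹ = [[-2, 81], [-3, 81]] · [[1, -1], [3, -2]] = [[241, -160], [240, -159]].

[[241, -160], [240, -159]]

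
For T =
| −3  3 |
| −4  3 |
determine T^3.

T^2 = [[−3, 0], [0, −3]]
T^3 = [[9, −9], [12, −9]]

[[9, −9], [12, −9]]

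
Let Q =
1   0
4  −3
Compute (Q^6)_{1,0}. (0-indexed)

−728

tr Q = −2 and det Q = −3, so the characteristic polynomial is λ² − (−2)λ + (−3) with roots −3 and 1.
Eigenvectors give P = [[0, −1], [−1, −1]] with P⁻¹ = [[1, −1], [−1, 0]], and Q = P·diag(−3, 1)·P⁻¹.
Then Q^6 = P·diag(729, 1)·P⁻¹ = [[0, −1], [−729, −1]] · [[1, −1], [−1, 0]] = [[1, 0], [−728, 729]].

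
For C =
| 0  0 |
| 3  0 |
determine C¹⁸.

C is strictly triangular, hence nilpotent: C² = 0, so C¹⁸ = 0.

[[0, 0], [0, 0]]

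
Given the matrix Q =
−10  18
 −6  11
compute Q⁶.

[[−188, 378], [−126, 253]]

tr Q = 1 and det Q = −2, so the characteristic polynomial is λ² − (1)λ + (−2) with roots −1 and 2.
Eigenvectors give P = [[−2, −3], [−1, −2]] with P⁻¹ = [[−2, 3], [1, −2]], and Q = P·diag(−1, 2)·P⁻¹.
Then Q⁶ = P·diag(1, 64)·P⁻¹ = [[−2, −192], [−1, −128]] · [[−2, 3], [1, −2]] = [[−188, 378], [−126, 253]].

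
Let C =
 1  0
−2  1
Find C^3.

C = I + N where N = [[0, 0], [−2, 0]] is strictly lower-triangular, so N^2 = 0.
(I + N)^3 = I + 3·N = [[1, 0], [−6, 1]].

[[1, 0], [−6, 1]]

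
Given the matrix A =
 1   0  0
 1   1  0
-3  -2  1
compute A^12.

[[1, 0, 0], [12, 1, 0], [-168, -24, 1]]

A = I + N where N = [[0, 0, 0], [1, 0, 0], [-3, -2, 0]] is strictly lower-triangular, so N^3 = 0.
(I + N)^12 = I + 12·N + 66·N^2 = [[1, 0, 0], [12, 1, 0], [-168, -24, 1]].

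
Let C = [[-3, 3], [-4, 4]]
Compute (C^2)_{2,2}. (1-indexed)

4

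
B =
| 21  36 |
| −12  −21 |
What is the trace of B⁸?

tr B = 0 and det B = −9, so the characteristic polynomial is λ² − (0)λ + (−9) with roots −3 and 3.
Eigenvectors give P = [[3, −2], [−2, 1]] with P⁻¹ = [[−1, −2], [−2, −3]], and B = P·diag(−3, 3)·P⁻¹.
Then B⁸ = P·diag(6561, 6561)·P⁻¹ = [[19683, −13122], [−13122, 6561]] · [[−1, −2], [−2, −3]] = [[6561, 0], [0, 6561]].

13122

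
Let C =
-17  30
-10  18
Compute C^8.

[[-18659, 37830], [-12610, 25476]]

tr C = 1 and det C = -6, so the characteristic polynomial is λ² − (1)λ + (-6) with roots -2 and 3.
Eigenvectors give P = [[2, -3], [1, -2]] with P⁻¹ = [[2, -3], [1, -2]], and C = P·diag(-2, 3)·P⁻¹.
Then C^8 = P·diag(256, 6561)·P⁻¹ = [[512, -19683], [256, -13122]] · [[2, -3], [1, -2]] = [[-18659, 37830], [-12610, 25476]].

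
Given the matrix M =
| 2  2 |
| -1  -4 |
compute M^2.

[[2, -4], [2, 14]]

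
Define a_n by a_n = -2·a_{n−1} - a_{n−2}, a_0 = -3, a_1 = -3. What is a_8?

45

With companion matrix B = [[-2, -1], [1, 0]], [a_n, a_{n−1}]ᵀ = B·[a_{n−1}, a_{n−2}]ᵀ, so [a_8, a_7]ᵀ = B^7·[a_1, a_0]ᵀ.
B^7 = [[-8, -7], [7, 6]], giving [a_8, a_7]ᵀ = [[45], [-39]].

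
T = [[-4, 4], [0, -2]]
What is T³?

T² = [[16, -24], [0, 4]]
T³ = [[-64, 112], [0, -8]]

[[-64, 112], [0, -8]]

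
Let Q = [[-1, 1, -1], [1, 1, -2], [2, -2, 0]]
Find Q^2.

[[0, 2, -1], [-4, 6, -3], [-4, 0, 2]]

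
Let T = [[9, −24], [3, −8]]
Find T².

T² = T (a projection; rank 1, trace 1), so T² = T.

[[9, −24], [3, −8]]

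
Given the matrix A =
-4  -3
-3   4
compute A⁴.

A² = [[25, 0], [0, 25]]
A³ = [[-100, -75], [-75, 100]]
A⁴ = [[625, 0], [0, 625]]

[[625, 0], [0, 625]]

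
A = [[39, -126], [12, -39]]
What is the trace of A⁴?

tr A = 0 and det A = -9, so the characteristic polynomial is λ² − (0)λ + (-9) with roots 3 and -3.
Eigenvectors give P = [[7, -3], [2, -1]] with P⁻¹ = [[1, -3], [2, -7]], and A = P·diag(3, -3)·P⁻¹.
Then A⁴ = P·diag(81, 81)·P⁻¹ = [[567, -243], [162, -81]] · [[1, -3], [2, -7]] = [[81, 0], [0, 81]].

162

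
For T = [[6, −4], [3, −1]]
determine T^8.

[[25476, −25220], [18915, −18659]]

tr T = 5 and det T = 6, so the characteristic polynomial is λ² − (5)λ + (6) with roots 3 and 2.
Eigenvectors give P = [[4, 1], [3, 1]] with P⁻¹ = [[1, −1], [−3, 4]], and T = P·diag(3, 2)·P⁻¹.
Then T^8 = P·diag(6561, 256)·P⁻¹ = [[26244, 256], [19683, 256]] · [[1, −1], [−3, 4]] = [[25476, −25220], [18915, −18659]].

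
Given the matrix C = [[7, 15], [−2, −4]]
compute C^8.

[[1531, 3825], [−510, −1274]]

tr C = 3 and det C = 2, so the characteristic polynomial is λ² − (3)λ + (2) with roots 1 and 2.
Eigenvectors give P = [[−5, −3], [2, 1]] with P⁻¹ = [[1, 3], [−2, −5]], and C = P·diag(1, 2)·P⁻¹.
Then C^8 = P·diag(1, 256)·P⁻¹ = [[−5, −768], [2, 256]] · [[1, 3], [−2, −5]] = [[1531, 3825], [−510, −1274]].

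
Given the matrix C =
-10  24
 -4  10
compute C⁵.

[[-160, 384], [-64, 160]]

tr C = 0 and det C = -4, so the characteristic polynomial is λ² − (0)λ + (-4) with roots -2 and 2.
Eigenvectors give P = [[-3, -2], [-1, -1]] with P⁻¹ = [[-1, 2], [1, -3]], and C = P·diag(-2, 2)·P⁻¹.
Then C⁵ = P·diag(-32, 32)·P⁻¹ = [[96, -64], [32, -32]] · [[-1, 2], [1, -3]] = [[-160, 384], [-64, 160]].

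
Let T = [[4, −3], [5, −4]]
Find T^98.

[[1, 0], [0, 1]]

T² = I (check: tr T = 0 and det T = −1), so T^98 = I since 98 is even.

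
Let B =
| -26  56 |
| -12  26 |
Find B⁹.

[[-6656, 14336], [-3072, 6656]]

tr B = 0 and det B = -4, so the characteristic polynomial is λ² − (0)λ + (-4) with roots 2 and -2.
Eigenvectors give P = [[-2, -7], [-1, -3]] with P⁻¹ = [[3, -7], [-1, 2]], and B = P·diag(2, -2)·P⁻¹.
Then B⁹ = P·diag(512, -512)·P⁻¹ = [[-1024, 3584], [-512, 1536]] · [[3, -7], [-1, 2]] = [[-6656, 14336], [-3072, 6656]].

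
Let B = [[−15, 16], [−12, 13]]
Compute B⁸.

[[26241, −26240], [19680, −19679]]

tr B = −2 and det B = −3, so the characteristic polynomial is λ² − (−2)λ + (−3) with roots 1 and −3.
Eigenvectors give P = [[1, 4], [1, 3]] with P⁻¹ = [[−3, 4], [1, −1]], and B = P·diag(1, −3)·P⁻¹.
Then B⁸ = P·diag(1, 6561)·P⁻¹ = [[1, 26244], [1, 19683]] · [[−3, 4], [1, −1]] = [[26241, −26240], [19680, −19679]].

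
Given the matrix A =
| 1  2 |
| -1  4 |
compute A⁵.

[[-179, 422], [-211, 454]]

tr A = 5 and det A = 6, so the characteristic polynomial is λ² − (5)λ + (6) with roots 3 and 2.
Eigenvectors give P = [[1, -2], [1, -1]] with P⁻¹ = [[-1, 2], [-1, 1]], and A = P·diag(3, 2)·P⁻¹.
Then A⁵ = P·diag(243, 32)·P⁻¹ = [[243, -64], [243, -32]] · [[-1, 2], [-1, 1]] = [[-179, 422], [-211, 454]].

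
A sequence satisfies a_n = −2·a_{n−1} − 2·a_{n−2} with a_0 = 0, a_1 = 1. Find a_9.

With companion matrix A = [[−2, −2], [1, 0]], [a_n, a_{n−1}]ᵀ = A·[a_{n−1}, a_{n−2}]ᵀ, so [a_9, a_8]ᵀ = A^8·[a_1, a_0]ᵀ.
A^8 = [[16, 0], [0, 16]], giving [a_9, a_8]ᵀ = [[16], [0]].

16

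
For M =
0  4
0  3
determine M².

[[0, 12], [0, 9]]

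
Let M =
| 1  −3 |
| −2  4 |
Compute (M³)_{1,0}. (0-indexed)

−54

M² = [[7, −15], [−10, 22]]
M³ = [[37, −81], [−54, 118]]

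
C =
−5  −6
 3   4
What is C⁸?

[[511, 510], [−255, −254]]

tr C = −1 and det C = −2, so the characteristic polynomial is λ² − (−1)λ + (−2) with roots −2 and 1.
Eigenvectors give P = [[−2, −1], [1, 1]] with P⁻¹ = [[−1, −1], [1, 2]], and C = P·diag(−2, 1)·P⁻¹.
Then C⁸ = P·diag(256, 1)·P⁻¹ = [[−512, −1], [256, 1]] · [[−1, −1], [1, 2]] = [[511, 510], [−255, −254]].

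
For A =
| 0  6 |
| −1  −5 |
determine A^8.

[[−12354, −37830], [6305, 19171]]

tr A = −5 and det A = 6, so the characteristic polynomial is λ² − (−5)λ + (6) with roots −3 and −2.
Eigenvectors give P = [[−2, 3], [1, −1]] with P⁻¹ = [[1, 3], [1, 2]], and A = P·diag(−3, −2)·P⁻¹.
Then A^8 = P·diag(6561, 256)·P⁻¹ = [[−13122, 768], [6561, −256]] · [[1, 3], [1, 2]] = [[−12354, −37830], [6305, 19171]].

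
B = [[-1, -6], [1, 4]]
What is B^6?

[[-125, -378], [63, 190]]

tr B = 3 and det B = 2, so the characteristic polynomial is λ² − (3)λ + (2) with roots 2 and 1.
Eigenvectors give P = [[-2, 3], [1, -1]] with P⁻¹ = [[1, 3], [1, 2]], and B = P·diag(2, 1)·P⁻¹.
Then B^6 = P·diag(64, 1)·P⁻¹ = [[-128, 3], [64, -1]] · [[1, 3], [1, 2]] = [[-125, -378], [63, 190]].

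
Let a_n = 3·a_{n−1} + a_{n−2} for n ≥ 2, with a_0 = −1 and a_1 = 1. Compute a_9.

With companion matrix T = [[3, 1], [1, 0]], [a_n, a_{n−1}]ᵀ = T·[a_{n−1}, a_{n−2}]ᵀ, so [a_9, a_8]ᵀ = T⁸·[a_1, a_0]ᵀ.
T⁸ = [[12970, 3927], [3927, 1189]], giving [a_9, a_8]ᵀ = [[9043], [2738]].

9043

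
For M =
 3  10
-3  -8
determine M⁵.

tr M = -5 and det M = 6, so the characteristic polynomial is λ² − (-5)λ + (6) with roots -2 and -3.
Eigenvectors give P = [[2, -5], [-1, 3]] with P⁻¹ = [[3, 5], [1, 2]], and M = P·diag(-2, -3)·P⁻¹.
Then M⁵ = P·diag(-32, -243)·P⁻¹ = [[-64, 1215], [32, -729]] · [[3, 5], [1, 2]] = [[1023, 2110], [-633, -1298]].

[[1023, 2110], [-633, -1298]]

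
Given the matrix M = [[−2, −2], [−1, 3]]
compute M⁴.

[[38, −34], [−17, 123]]

M² = [[6, −2], [−1, 11]]
M³ = [[−10, −18], [−9, 35]]
M⁴ = [[38, −34], [−17, 123]]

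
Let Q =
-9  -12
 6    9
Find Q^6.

[[729, 0], [0, 729]]

tr Q = 0 and det Q = -9, so the characteristic polynomial is λ² − (0)λ + (-9) with roots -3 and 3.
Eigenvectors give P = [[-2, 1], [1, -1]] with P⁻¹ = [[-1, -1], [-1, -2]], and Q = P·diag(-3, 3)·P⁻¹.
Then Q^6 = P·diag(729, 729)·P⁻¹ = [[-1458, 729], [729, -729]] · [[-1, -1], [-1, -2]] = [[729, 0], [0, 729]].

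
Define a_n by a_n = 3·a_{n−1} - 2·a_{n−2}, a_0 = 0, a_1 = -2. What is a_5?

-62

With companion matrix C = [[3, -2], [1, 0]], [a_n, a_{n−1}]ᵀ = C·[a_{n−1}, a_{n−2}]ᵀ, so [a_5, a_4]ᵀ = C^4·[a_1, a_0]ᵀ.
C^4 = [[31, -30], [15, -14]], giving [a_5, a_4]ᵀ = [[-62], [-30]].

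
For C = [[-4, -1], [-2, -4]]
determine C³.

C² = [[18, 8], [16, 18]]
C³ = [[-88, -50], [-100, -88]]

[[-88, -50], [-100, -88]]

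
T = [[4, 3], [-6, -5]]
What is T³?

tr T = -1 and det T = -2, so the characteristic polynomial is λ² − (-1)λ + (-2) with roots -2 and 1.
Eigenvectors give P = [[-1, -1], [2, 1]] with P⁻¹ = [[1, 1], [-2, -1]], and T = P·diag(-2, 1)·P⁻¹.
Then T³ = P·diag(-8, 1)·P⁻¹ = [[8, -1], [-16, 1]] · [[1, 1], [-2, -1]] = [[10, 9], [-18, -17]].

[[10, 9], [-18, -17]]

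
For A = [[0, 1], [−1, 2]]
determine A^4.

A^2 = [[−1, 2], [−2, 3]]
A^3 = [[−2, 3], [−3, 4]]
A^4 = [[−3, 4], [−4, 5]]

[[−3, 4], [−4, 5]]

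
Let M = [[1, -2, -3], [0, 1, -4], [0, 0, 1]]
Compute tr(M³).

M = I + N where N = [[0, -2, -3], [0, 0, -4], [0, 0, 0]] is strictly upper-triangular, so N³ = 0.
(I + N)³ = I + 3·N + 3·N² = [[1, -6, 15], [0, 1, -12], [0, 0, 1]].

3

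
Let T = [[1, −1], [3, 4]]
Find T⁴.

[[−71, −55], [165, 94]]

T² = [[−2, −5], [15, 13]]
T³ = [[−17, −18], [54, 37]]
T⁴ = [[−71, −55], [165, 94]]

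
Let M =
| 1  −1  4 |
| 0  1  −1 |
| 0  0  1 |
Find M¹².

[[1, −12, 114], [0, 1, −12], [0, 0, 1]]

M = I + N where N = [[0, −1, 4], [0, 0, −1], [0, 0, 0]] is strictly upper-triangular, so N³ = 0.
(I + N)¹² = I + 12·N + 66·N² = [[1, −12, 114], [0, 1, −12], [0, 0, 1]].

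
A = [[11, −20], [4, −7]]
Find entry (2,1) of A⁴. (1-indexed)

160

tr A = 4 and det A = 3, so the characteristic polynomial is λ² − (4)λ + (3) with roots 1 and 3.
Eigenvectors give P = [[2, 5], [1, 2]] with P⁻¹ = [[−2, 5], [1, −2]], and A = P·diag(1, 3)·P⁻¹.
Then A⁴ = P·diag(1, 81)·P⁻¹ = [[2, 405], [1, 162]] · [[−2, 5], [1, −2]] = [[401, −800], [160, −319]].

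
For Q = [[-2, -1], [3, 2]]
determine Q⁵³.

Q² = I (check: tr Q = 0 and det Q = -1), so Q⁵³ = Q since 53 is odd.

[[-2, -1], [3, 2]]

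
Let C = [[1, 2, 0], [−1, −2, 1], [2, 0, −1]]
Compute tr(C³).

10

C² = [[−1, −2, 2], [3, 2, −3], [0, 4, 1]]
C³ = [[5, 2, −4], [−5, 2, 5], [−2, −8, 3]]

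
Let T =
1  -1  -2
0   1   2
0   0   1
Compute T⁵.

[[1, -5, -30], [0, 1, 10], [0, 0, 1]]

T = I + N where N = [[0, -1, -2], [0, 0, 2], [0, 0, 0]] is strictly upper-triangular, so N³ = 0.
(I + N)⁵ = I + 5·N + 10·N² = [[1, -5, -30], [0, 1, 10], [0, 0, 1]].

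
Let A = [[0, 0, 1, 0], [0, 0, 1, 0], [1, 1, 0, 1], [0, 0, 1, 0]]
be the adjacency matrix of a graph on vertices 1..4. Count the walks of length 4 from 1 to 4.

3

The number of length-4 walks from vertex 1 to vertex 4 is entry (1,4) of A⁴, where A is the adjacency matrix.
A² = [[1, 1, 0, 1], [1, 1, 0, 1], [0, 0, 3, 0], [1, 1, 0, 1]]
A³ = [[0, 0, 3, 0], [0, 0, 3, 0], [3, 3, 0, 3], [0, 0, 3, 0]]
A⁴ = [[3, 3, 0, 3], [3, 3, 0, 3], [0, 0, 9, 0], [3, 3, 0, 3]]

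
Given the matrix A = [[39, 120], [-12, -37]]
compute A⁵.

tr A = 2 and det A = -3, so the characteristic polynomial is λ² − (2)λ + (-3) with roots 3 and -1.
Eigenvectors give P = [[10, -3], [-3, 1]] with P⁻¹ = [[1, 3], [3, 10]], and A = P·diag(3, -1)·P⁻¹.
Then A⁵ = P·diag(243, -1)·P⁻¹ = [[2430, 3], [-729, -1]] · [[1, 3], [3, 10]] = [[2439, 7320], [-732, -2197]].

[[2439, 7320], [-732, -2197]]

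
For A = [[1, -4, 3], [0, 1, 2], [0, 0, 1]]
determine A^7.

[[1, -28, -147], [0, 1, 14], [0, 0, 1]]

A = I + N where N = [[0, -4, 3], [0, 0, 2], [0, 0, 0]] is strictly upper-triangular, so N^3 = 0.
(I + N)^7 = I + 7·N + 21·N^2 = [[1, -28, -147], [0, 1, 14], [0, 0, 1]].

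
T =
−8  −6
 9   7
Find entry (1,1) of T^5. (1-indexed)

−98

tr T = −1 and det T = −2, so the characteristic polynomial is λ² − (−1)λ + (−2) with roots 1 and −2.
Eigenvectors give P = [[−2, −1], [3, 1]] with P⁻¹ = [[1, 1], [−3, −2]], and T = P·diag(1, −2)·P⁻¹.
Then T^5 = P·diag(1, −32)·P⁻¹ = [[−2, 32], [3, −32]] · [[1, 1], [−3, −2]] = [[−98, −66], [99, 67]].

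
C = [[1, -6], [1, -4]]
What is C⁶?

[[-125, 378], [-63, 190]]

tr C = -3 and det C = 2, so the characteristic polynomial is λ² − (-3)λ + (2) with roots -2 and -1.
Eigenvectors give P = [[2, 3], [1, 1]] with P⁻¹ = [[-1, 3], [1, -2]], and C = P·diag(-2, -1)·P⁻¹.
Then C⁶ = P·diag(64, 1)·P⁻¹ = [[128, 3], [64, 1]] · [[-1, 3], [1, -2]] = [[-125, 378], [-63, 190]].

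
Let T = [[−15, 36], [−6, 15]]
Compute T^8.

[[6561, 0], [0, 6561]]

tr T = 0 and det T = −9, so the characteristic polynomial is λ² − (0)λ + (−9) with roots −3 and 3.
Eigenvectors give P = [[3, 2], [1, 1]] with P⁻¹ = [[1, −2], [−1, 3]], and T = P·diag(−3, 3)·P⁻¹.
Then T^8 = P·diag(6561, 6561)·P⁻¹ = [[19683, 13122], [6561, 6561]] · [[1, −2], [−1, 3]] = [[6561, 0], [0, 6561]].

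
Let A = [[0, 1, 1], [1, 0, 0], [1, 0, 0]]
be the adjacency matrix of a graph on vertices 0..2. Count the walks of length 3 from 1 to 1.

The number of length-3 walks from vertex 1 to vertex 1 is entry (1,1) of A³, where A is the adjacency matrix.
A² = [[2, 0, 0], [0, 1, 1], [0, 1, 1]]
A³ = [[0, 2, 2], [2, 0, 0], [2, 0, 0]]

0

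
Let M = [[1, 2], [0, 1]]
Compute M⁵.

[[1, 10], [0, 1]]

M = I + N where N = [[0, 2], [0, 0]] is strictly upper-triangular, so N² = 0.
(I + N)⁵ = I + 5·N = [[1, 10], [0, 1]].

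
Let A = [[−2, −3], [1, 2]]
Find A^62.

[[1, 0], [0, 1]]

A² = I (check: tr A = 0 and det A = −1), so A^62 = I since 62 is even.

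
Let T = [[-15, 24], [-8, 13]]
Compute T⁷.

[[-8751, 13128], [-4376, 6565]]

tr T = -2 and det T = -3, so the characteristic polynomial is λ² − (-2)λ + (-3) with roots 1 and -3.
Eigenvectors give P = [[-3, 2], [-2, 1]] with P⁻¹ = [[1, -2], [2, -3]], and T = P·diag(1, -3)·P⁻¹.
Then T⁷ = P·diag(1, -2187)·P⁻¹ = [[-3, -4374], [-2, -2187]] · [[1, -2], [2, -3]] = [[-8751, 13128], [-4376, 6565]].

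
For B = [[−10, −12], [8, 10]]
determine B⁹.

[[−2560, −3072], [2048, 2560]]

tr B = 0 and det B = −4, so the characteristic polynomial is λ² − (0)λ + (−4) with roots 2 and −2.
Eigenvectors give P = [[−1, 3], [1, −2]] with P⁻¹ = [[2, 3], [1, 1]], and B = P·diag(2, −2)·P⁻¹.
Then B⁹ = P·diag(512, −512)·P⁻¹ = [[−512, −1536], [512, 1024]] · [[2, 3], [1, 1]] = [[−2560, −3072], [2048, 2560]].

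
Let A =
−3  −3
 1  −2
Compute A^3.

A^2 = [[6, 15], [−5, 1]]
A^3 = [[−3, −48], [16, 13]]

[[−3, −48], [16, 13]]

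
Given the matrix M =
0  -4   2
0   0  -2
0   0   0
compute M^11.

M is strictly triangular, hence nilpotent: M^3 = 0, so M^11 = 0.

[[0, 0, 0], [0, 0, 0], [0, 0, 0]]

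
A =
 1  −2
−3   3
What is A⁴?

A² = [[7, −8], [−12, 15]]
A³ = [[31, −38], [−57, 69]]
A⁴ = [[145, −176], [−264, 321]]

[[145, −176], [−264, 321]]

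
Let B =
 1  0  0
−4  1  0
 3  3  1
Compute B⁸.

B = I + N where N = [[0, 0, 0], [−4, 0, 0], [3, 3, 0]] is strictly lower-triangular, so N³ = 0.
(I + N)⁸ = I + 8·N + 28·N² = [[1, 0, 0], [−32, 1, 0], [−312, 24, 1]].

[[1, 0, 0], [−32, 1, 0], [−312, 24, 1]]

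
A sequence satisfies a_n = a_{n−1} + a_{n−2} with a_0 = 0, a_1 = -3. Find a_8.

With companion matrix C = [[1, 1], [1, 0]], [a_n, a_{n−1}]ᵀ = C·[a_{n−1}, a_{n−2}]ᵀ, so [a_8, a_7]ᵀ = C⁷·[a_1, a_0]ᵀ.
C⁷ = [[21, 13], [13, 8]], giving [a_8, a_7]ᵀ = [[-63], [-39]].

-63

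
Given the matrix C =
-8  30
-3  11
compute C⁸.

tr C = 3 and det C = 2, so the characteristic polynomial is λ² − (3)λ + (2) with roots 1 and 2.
Eigenvectors give P = [[10, 3], [3, 1]] with P⁻¹ = [[1, -3], [-3, 10]], and C = P·diag(1, 2)·P⁻¹.
Then C⁸ = P·diag(1, 256)·P⁻¹ = [[10, 768], [3, 256]] · [[1, -3], [-3, 10]] = [[-2294, 7650], [-765, 2551]].

[[-2294, 7650], [-765, 2551]]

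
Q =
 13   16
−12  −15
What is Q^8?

tr Q = −2 and det Q = −3, so the characteristic polynomial is λ² − (−2)λ + (−3) with roots −3 and 1.
Eigenvectors give P = [[1, 4], [−1, −3]] with P⁻¹ = [[−3, −4], [1, 1]], and Q = P·diag(−3, 1)·P⁻¹.
Then Q^8 = P·diag(6561, 1)·P⁻¹ = [[6561, 4], [−6561, −3]] · [[−3, −4], [1, 1]] = [[−19679, −26240], [19680, 26241]].

[[−19679, −26240], [19680, 26241]]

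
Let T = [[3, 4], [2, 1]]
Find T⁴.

[[417, 416], [208, 209]]

T² = [[17, 16], [8, 9]]
T³ = [[83, 84], [42, 41]]
T⁴ = [[417, 416], [208, 209]]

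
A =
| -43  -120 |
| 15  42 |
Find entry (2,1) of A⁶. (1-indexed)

-1995

tr A = -1 and det A = -6, so the characteristic polynomial is λ² − (-1)λ + (-6) with roots -3 and 2.
Eigenvectors give P = [[3, -8], [-1, 3]] with P⁻¹ = [[3, 8], [1, 3]], and A = P·diag(-3, 2)·P⁻¹.
Then A⁶ = P·diag(729, 64)·P⁻¹ = [[2187, -512], [-729, 192]] · [[3, 8], [1, 3]] = [[6049, 15960], [-1995, -5256]].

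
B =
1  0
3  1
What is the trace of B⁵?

B = I + N where N = [[0, 0], [3, 0]] is strictly lower-triangular, so N² = 0.
(I + N)⁵ = I + 5·N = [[1, 0], [15, 1]].

2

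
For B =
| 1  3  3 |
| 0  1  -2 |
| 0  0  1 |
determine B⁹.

[[1, 27, -189], [0, 1, -18], [0, 0, 1]]

B = I + N where N = [[0, 3, 3], [0, 0, -2], [0, 0, 0]] is strictly upper-triangular, so N³ = 0.
(I + N)⁹ = I + 9·N + 36·N² = [[1, 27, -189], [0, 1, -18], [0, 0, 1]].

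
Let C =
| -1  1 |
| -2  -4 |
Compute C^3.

[[11, 19], [-38, -46]]

tr C = -5 and det C = 6, so the characteristic polynomial is λ² − (-5)λ + (6) with roots -2 and -3.
Eigenvectors give P = [[-1, -1], [1, 2]] with P⁻¹ = [[-2, -1], [1, 1]], and C = P·diag(-2, -3)·P⁻¹.
Then C^3 = P·diag(-8, -27)·P⁻¹ = [[8, 27], [-8, -54]] · [[-2, -1], [1, 1]] = [[11, 19], [-38, -46]].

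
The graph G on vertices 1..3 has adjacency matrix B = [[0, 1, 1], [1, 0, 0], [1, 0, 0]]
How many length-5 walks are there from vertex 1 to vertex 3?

The number of length-5 walks from vertex 1 to vertex 3 is entry (1,3) of B⁵, where B is the adjacency matrix.
B² = [[2, 0, 0], [0, 1, 1], [0, 1, 1]]
B³ = [[0, 2, 2], [2, 0, 0], [2, 0, 0]]
B⁴ = [[4, 0, 0], [0, 2, 2], [0, 2, 2]]
B⁵ = [[0, 4, 4], [4, 0, 0], [4, 0, 0]]

4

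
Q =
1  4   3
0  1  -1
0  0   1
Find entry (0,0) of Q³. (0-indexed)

Q = I + N where N = [[0, 4, 3], [0, 0, -1], [0, 0, 0]] is strictly upper-triangular, so N³ = 0.
(I + N)³ = I + 3·N + 3·N² = [[1, 12, -3], [0, 1, -3], [0, 0, 1]].

1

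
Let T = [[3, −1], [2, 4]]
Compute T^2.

[[7, −7], [14, 14]]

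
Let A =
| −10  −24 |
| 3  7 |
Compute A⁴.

tr A = −3 and det A = 2, so the characteristic polynomial is λ² − (−3)λ + (2) with roots −1 and −2.
Eigenvectors give P = [[8, 3], [−3, −1]] with P⁻¹ = [[−1, −3], [3, 8]], and A = P·diag(−1, −2)·P⁻¹.
Then A⁴ = P·diag(1, 16)·P⁻¹ = [[8, 48], [−3, −16]] · [[−1, −3], [3, 8]] = [[136, 360], [−45, −119]].

[[136, 360], [−45, −119]]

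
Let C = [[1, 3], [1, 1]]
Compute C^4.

[[28, 48], [16, 28]]

C^2 = [[4, 6], [2, 4]]
C^3 = [[10, 18], [6, 10]]
C^4 = [[28, 48], [16, 28]]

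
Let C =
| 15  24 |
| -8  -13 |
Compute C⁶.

tr C = 2 and det C = -3, so the characteristic polynomial is λ² − (2)λ + (-3) with roots -1 and 3.
Eigenvectors give P = [[-3, 2], [2, -1]] with P⁻¹ = [[1, 2], [2, 3]], and C = P·diag(-1, 3)·P⁻¹.
Then C⁶ = P·diag(1, 729)·P⁻¹ = [[-3, 1458], [2, -729]] · [[1, 2], [2, 3]] = [[2913, 4368], [-1456, -2183]].

[[2913, 4368], [-1456, -2183]]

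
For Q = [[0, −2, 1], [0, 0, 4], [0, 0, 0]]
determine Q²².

[[0, 0, 0], [0, 0, 0], [0, 0, 0]]

Q is strictly triangular, hence nilpotent: Q³ = 0, so Q²² = 0.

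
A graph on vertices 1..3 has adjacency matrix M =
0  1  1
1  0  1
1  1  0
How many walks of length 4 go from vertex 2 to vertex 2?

The number of length-4 walks from vertex 2 to vertex 2 is entry (2,2) of M⁴, where M is the adjacency matrix.
M² = [[2, 1, 1], [1, 2, 1], [1, 1, 2]]
M³ = [[2, 3, 3], [3, 2, 3], [3, 3, 2]]
M⁴ = [[6, 5, 5], [5, 6, 5], [5, 5, 6]]

6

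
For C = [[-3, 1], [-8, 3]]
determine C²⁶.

C² = I (check: tr C = 0 and det C = -1), so C²⁶ = I since 26 is even.

[[1, 0], [0, 1]]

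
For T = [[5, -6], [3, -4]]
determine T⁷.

[[257, -258], [129, -130]]

tr T = 1 and det T = -2, so the characteristic polynomial is λ² − (1)λ + (-2) with roots -1 and 2.
Eigenvectors give P = [[-1, 2], [-1, 1]] with P⁻¹ = [[1, -2], [1, -1]], and T = P·diag(-1, 2)·P⁻¹.
Then T⁷ = P·diag(-1, 128)·P⁻¹ = [[1, 256], [1, 128]] · [[1, -2], [1, -1]] = [[257, -258], [129, -130]].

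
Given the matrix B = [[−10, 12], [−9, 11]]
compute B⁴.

tr B = 1 and det B = −2, so the characteristic polynomial is λ² − (1)λ + (−2) with roots 2 and −1.
Eigenvectors give P = [[1, 4], [1, 3]] with P⁻¹ = [[−3, 4], [1, −1]], and B = P·diag(2, −1)·P⁻¹.
Then B⁴ = P·diag(16, 1)·P⁻¹ = [[16, 4], [16, 3]] · [[−3, 4], [1, −1]] = [[−44, 60], [−45, 61]].

[[−44, 60], [−45, 61]]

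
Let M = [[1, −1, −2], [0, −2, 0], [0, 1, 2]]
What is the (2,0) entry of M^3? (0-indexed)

M^2 = [[1, −1, −6], [0, 4, 0], [0, 0, 4]]
M^3 = [[1, −5, −14], [0, −8, 0], [0, 4, 8]]

0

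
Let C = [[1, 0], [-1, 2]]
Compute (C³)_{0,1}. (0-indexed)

0

tr C = 3 and det C = 2, so the characteristic polynomial is λ² − (3)λ + (2) with roots 2 and 1.
Eigenvectors give P = [[0, 1], [-1, 1]] with P⁻¹ = [[1, -1], [1, 0]], and C = P·diag(2, 1)·P⁻¹.
Then C³ = P·diag(8, 1)·P⁻¹ = [[0, 1], [-8, 1]] · [[1, -1], [1, 0]] = [[1, 0], [-7, 8]].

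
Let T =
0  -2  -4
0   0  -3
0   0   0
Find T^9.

T is strictly triangular, hence nilpotent: T^3 = 0, so T^9 = 0.

[[0, 0, 0], [0, 0, 0], [0, 0, 0]]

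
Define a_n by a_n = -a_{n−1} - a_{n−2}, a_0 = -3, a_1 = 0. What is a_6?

With companion matrix M = [[-1, -1], [1, 0]], [a_n, a_{n−1}]ᵀ = M·[a_{n−1}, a_{n−2}]ᵀ, so [a_6, a_5]ᵀ = M⁵·[a_1, a_0]ᵀ.
M⁵ = [[0, 1], [-1, -1]], giving [a_6, a_5]ᵀ = [[-3], [3]].

-3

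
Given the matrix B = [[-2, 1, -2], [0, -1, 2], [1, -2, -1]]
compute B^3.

[[4, -15, -10], [-8, 13, -6], [1, 2, 21]]

B^2 = [[2, 1, 8], [2, -3, -4], [-3, 5, -5]]
B^3 = [[4, -15, -10], [-8, 13, -6], [1, 2, 21]]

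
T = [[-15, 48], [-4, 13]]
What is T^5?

tr T = -2 and det T = -3, so the characteristic polynomial is λ² − (-2)λ + (-3) with roots 1 and -3.
Eigenvectors give P = [[3, 4], [1, 1]] with P⁻¹ = [[-1, 4], [1, -3]], and T = P·diag(1, -3)·P⁻¹.
Then T^5 = P·diag(1, -243)·P⁻¹ = [[3, -972], [1, -243]] · [[-1, 4], [1, -3]] = [[-975, 2928], [-244, 733]].

[[-975, 2928], [-244, 733]]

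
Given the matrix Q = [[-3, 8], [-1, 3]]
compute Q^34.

Q² = I (check: tr Q = 0 and det Q = -1), so Q^34 = I since 34 is even.

[[1, 0], [0, 1]]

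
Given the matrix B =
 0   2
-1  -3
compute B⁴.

tr B = -3 and det B = 2, so the characteristic polynomial is λ² − (-3)λ + (2) with roots -2 and -1.
Eigenvectors give P = [[-1, 2], [1, -1]] with P⁻¹ = [[1, 2], [1, 1]], and B = P·diag(-2, -1)·P⁻¹.
Then B⁴ = P·diag(16, 1)·P⁻¹ = [[-16, 2], [16, -1]] · [[1, 2], [1, 1]] = [[-14, -30], [15, 31]].

[[-14, -30], [15, 31]]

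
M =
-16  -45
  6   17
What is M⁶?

tr M = 1 and det M = -2, so the characteristic polynomial is λ² − (1)λ + (-2) with roots -1 and 2.
Eigenvectors give P = [[-3, -5], [1, 2]] with P⁻¹ = [[-2, -5], [1, 3]], and M = P·diag(-1, 2)·P⁻¹.
Then M⁶ = P·diag(1, 64)·P⁻¹ = [[-3, -320], [1, 128]] · [[-2, -5], [1, 3]] = [[-314, -945], [126, 379]].

[[-314, -945], [126, 379]]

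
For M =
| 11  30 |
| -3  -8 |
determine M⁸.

tr M = 3 and det M = 2, so the characteristic polynomial is λ² − (3)λ + (2) with roots 1 and 2.
Eigenvectors give P = [[-3, 10], [1, -3]] with P⁻¹ = [[3, 10], [1, 3]], and M = P·diag(1, 2)·P⁻¹.
Then M⁸ = P·diag(1, 256)·P⁻¹ = [[-3, 2560], [1, -768]] · [[3, 10], [1, 3]] = [[2551, 7650], [-765, -2294]].

[[2551, 7650], [-765, -2294]]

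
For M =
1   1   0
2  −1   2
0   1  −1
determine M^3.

[[3, 5, −2], [10, −9, 14], [−2, 7, −7]]

M^2 = [[3, 0, 2], [0, 5, −4], [2, −2, 3]]
M^3 = [[3, 5, −2], [10, −9, 14], [−2, 7, −7]]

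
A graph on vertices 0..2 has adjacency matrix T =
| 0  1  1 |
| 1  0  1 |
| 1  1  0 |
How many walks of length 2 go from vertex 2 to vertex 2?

2

The number of length-2 walks from vertex 2 to vertex 2 is entry (2,2) of T^2, where T is the adjacency matrix.
T^2 = [[2, 1, 1], [1, 2, 1], [1, 1, 2]]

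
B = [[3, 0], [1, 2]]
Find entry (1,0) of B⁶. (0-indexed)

665

tr B = 5 and det B = 6, so the characteristic polynomial is λ² − (5)λ + (6) with roots 3 and 2.
Eigenvectors give P = [[1, 0], [1, -1]] with P⁻¹ = [[1, 0], [1, -1]], and B = P·diag(3, 2)·P⁻¹.
Then B⁶ = P·diag(729, 64)·P⁻¹ = [[729, 0], [729, -64]] · [[1, 0], [1, -1]] = [[729, 0], [665, 64]].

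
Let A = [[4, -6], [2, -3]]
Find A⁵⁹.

[[4, -6], [2, -3]]

A² = A (a projection; rank 1, trace 1), so A⁵⁹ = A.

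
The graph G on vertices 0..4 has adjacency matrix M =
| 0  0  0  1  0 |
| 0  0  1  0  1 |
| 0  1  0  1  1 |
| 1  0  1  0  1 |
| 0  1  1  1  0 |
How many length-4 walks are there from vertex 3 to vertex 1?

The number of length-4 walks from vertex 3 to vertex 1 is entry (3,1) of M⁴, where M is the adjacency matrix.
M² = [[1, 0, 1, 0, 1], [0, 2, 1, 2, 1], [1, 1, 3, 1, 2], [0, 2, 1, 3, 1], [1, 1, 2, 1, 3]]
M³ = [[0, 2, 1, 3, 1], [2, 2, 5, 2, 5], [1, 5, 4, 6, 5], [3, 2, 6, 2, 6], [1, 5, 5, 6, 4]]
M⁴ = [[3, 2, 6, 2, 6], [2, 10, 9, 12, 9], [6, 9, 16, 10, 15], [2, 12, 10, 15, 10], [6, 9, 15, 10, 16]]

12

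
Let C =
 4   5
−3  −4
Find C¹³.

[[4, 5], [−3, −4]]

C² = I (check: tr C = 0 and det C = −1), so C¹³ = C since 13 is odd.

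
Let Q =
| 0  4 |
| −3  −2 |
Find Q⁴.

[[96, 160], [−120, 16]]

Q² = [[−12, −8], [6, −8]]
Q³ = [[24, −32], [24, 40]]
Q⁴ = [[96, 160], [−120, 16]]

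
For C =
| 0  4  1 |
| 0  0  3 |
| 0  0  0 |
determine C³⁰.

C is strictly triangular, hence nilpotent: C³ = 0, so C³⁰ = 0.

[[0, 0, 0], [0, 0, 0], [0, 0, 0]]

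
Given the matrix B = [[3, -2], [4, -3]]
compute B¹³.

[[3, -2], [4, -3]]

B² = I (check: tr B = 0 and det B = -1), so B¹³ = B since 13 is odd.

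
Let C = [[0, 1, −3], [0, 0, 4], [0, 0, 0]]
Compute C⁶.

[[0, 0, 0], [0, 0, 0], [0, 0, 0]]

C is strictly triangular, hence nilpotent: C³ = 0, so C⁶ = 0.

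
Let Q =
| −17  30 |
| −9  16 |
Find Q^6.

[[379, −630], [189, −314]]

tr Q = −1 and det Q = −2, so the characteristic polynomial is λ² − (−1)λ + (−2) with roots 1 and −2.
Eigenvectors give P = [[5, −2], [3, −1]] with P⁻¹ = [[−1, 2], [−3, 5]], and Q = P·diag(1, −2)·P⁻¹.
Then Q^6 = P·diag(1, 64)·P⁻¹ = [[5, −128], [3, −64]] · [[−1, 2], [−3, 5]] = [[379, −630], [189, −314]].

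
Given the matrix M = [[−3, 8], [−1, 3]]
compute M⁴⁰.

M² = I (check: tr M = 0 and det M = −1), so M⁴⁰ = I since 40 is even.

[[1, 0], [0, 1]]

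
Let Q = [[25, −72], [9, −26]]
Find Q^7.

[[1033, −3096], [387, −1160]]

tr Q = −1 and det Q = −2, so the characteristic polynomial is λ² − (−1)λ + (−2) with roots −2 and 1.
Eigenvectors give P = [[8, −3], [3, −1]] with P⁻¹ = [[−1, 3], [−3, 8]], and Q = P·diag(−2, 1)·P⁻¹.
Then Q^7 = P·diag(−128, 1)·P⁻¹ = [[−1024, −3], [−384, −1]] · [[−1, 3], [−3, 8]] = [[1033, −3096], [387, −1160]].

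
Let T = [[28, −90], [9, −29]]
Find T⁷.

tr T = −1 and det T = −2, so the characteristic polynomial is λ² − (−1)λ + (−2) with roots 1 and −2.
Eigenvectors give P = [[10, 3], [3, 1]] with P⁻¹ = [[1, −3], [−3, 10]], and T = P·diag(1, −2)·P⁻¹.
Then T⁷ = P·diag(1, −128)·P⁻¹ = [[10, −384], [3, −128]] · [[1, −3], [−3, 10]] = [[1162, −3870], [387, −1289]].

[[1162, −3870], [387, −1289]]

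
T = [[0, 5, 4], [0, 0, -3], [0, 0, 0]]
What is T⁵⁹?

[[0, 0, 0], [0, 0, 0], [0, 0, 0]]

T is strictly triangular, hence nilpotent: T³ = 0, so T⁵⁹ = 0.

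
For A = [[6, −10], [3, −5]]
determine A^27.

A² = A (a projection; rank 1, trace 1), so A^27 = A.

[[6, −10], [3, −5]]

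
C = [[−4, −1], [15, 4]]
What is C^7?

C² = I (check: tr C = 0 and det C = −1), so C^7 = C since 7 is odd.

[[−4, −1], [15, 4]]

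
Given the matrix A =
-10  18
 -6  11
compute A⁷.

[[-388, 774], [-258, 515]]

tr A = 1 and det A = -2, so the characteristic polynomial is λ² − (1)λ + (-2) with roots -1 and 2.
Eigenvectors give P = [[2, -3], [1, -2]] with P⁻¹ = [[2, -3], [1, -2]], and A = P·diag(-1, 2)·P⁻¹.
Then A⁷ = P·diag(-1, 128)·P⁻¹ = [[-2, -384], [-1, -256]] · [[2, -3], [1, -2]] = [[-388, 774], [-258, 515]].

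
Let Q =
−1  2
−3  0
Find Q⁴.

Q² = [[−5, −2], [3, −6]]
Q³ = [[11, −10], [15, 6]]
Q⁴ = [[19, 22], [−33, 30]]

[[19, 22], [−33, 30]]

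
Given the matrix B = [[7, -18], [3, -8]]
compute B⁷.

tr B = -1 and det B = -2, so the characteristic polynomial is λ² − (-1)λ + (-2) with roots -2 and 1.
Eigenvectors give P = [[-2, 3], [-1, 1]] with P⁻¹ = [[1, -3], [1, -2]], and B = P·diag(-2, 1)·P⁻¹.
Then B⁷ = P·diag(-128, 1)·P⁻¹ = [[256, 3], [128, 1]] · [[1, -3], [1, -2]] = [[259, -774], [129, -386]].

[[259, -774], [129, -386]]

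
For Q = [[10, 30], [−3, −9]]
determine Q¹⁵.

Q² = Q (a projection; rank 1, trace 1), so Q¹⁵ = Q.

[[10, 30], [−3, −9]]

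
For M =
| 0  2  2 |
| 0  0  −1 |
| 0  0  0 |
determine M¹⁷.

[[0, 0, 0], [0, 0, 0], [0, 0, 0]]

M is strictly triangular, hence nilpotent: M³ = 0, so M¹⁷ = 0.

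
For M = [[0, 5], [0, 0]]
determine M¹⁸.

M is strictly triangular, hence nilpotent: M² = 0, so M¹⁸ = 0.

[[0, 0], [0, 0]]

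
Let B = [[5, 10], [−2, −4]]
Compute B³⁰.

[[5, 10], [−2, −4]]

B² = B (a projection; rank 1, trace 1), so B³⁰ = B.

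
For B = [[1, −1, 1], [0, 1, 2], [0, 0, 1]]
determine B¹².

B = I + N where N = [[0, −1, 1], [0, 0, 2], [0, 0, 0]] is strictly upper-triangular, so N³ = 0.
(I + N)¹² = I + 12·N + 66·N² = [[1, −12, −120], [0, 1, 24], [0, 0, 1]].

[[1, −12, −120], [0, 1, 24], [0, 0, 1]]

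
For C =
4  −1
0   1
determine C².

[[16, −5], [0, 1]]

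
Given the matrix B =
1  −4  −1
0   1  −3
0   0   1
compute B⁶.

B = I + N where N = [[0, −4, −1], [0, 0, −3], [0, 0, 0]] is strictly upper-triangular, so N³ = 0.
(I + N)⁶ = I + 6·N + 15·N² = [[1, −24, 174], [0, 1, −18], [0, 0, 1]].

[[1, −24, 174], [0, 1, −18], [0, 0, 1]]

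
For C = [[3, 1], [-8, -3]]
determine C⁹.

[[3, 1], [-8, -3]]

C² = I (check: tr C = 0 and det C = -1), so C⁹ = C since 9 is odd.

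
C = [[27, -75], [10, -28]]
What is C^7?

tr C = -1 and det C = -6, so the characteristic polynomial is λ² − (-1)λ + (-6) with roots 2 and -3.
Eigenvectors give P = [[3, -5], [1, -2]] with P⁻¹ = [[2, -5], [1, -3]], and C = P·diag(2, -3)·P⁻¹.
Then C^7 = P·diag(128, -2187)·P⁻¹ = [[384, 10935], [128, 4374]] · [[2, -5], [1, -3]] = [[11703, -34725], [4630, -13762]].

[[11703, -34725], [4630, -13762]]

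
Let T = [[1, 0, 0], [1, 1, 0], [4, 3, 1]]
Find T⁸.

T = I + N where N = [[0, 0, 0], [1, 0, 0], [4, 3, 0]] is strictly lower-triangular, so N³ = 0.
(I + N)⁸ = I + 8·N + 28·N² = [[1, 0, 0], [8, 1, 0], [116, 24, 1]].

[[1, 0, 0], [8, 1, 0], [116, 24, 1]]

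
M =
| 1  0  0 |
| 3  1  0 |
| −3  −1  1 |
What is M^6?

M = I + N where N = [[0, 0, 0], [3, 0, 0], [−3, −1, 0]] is strictly lower-triangular, so N^3 = 0.
(I + N)^6 = I + 6·N + 15·N^2 = [[1, 0, 0], [18, 1, 0], [−63, −6, 1]].

[[1, 0, 0], [18, 1, 0], [−63, −6, 1]]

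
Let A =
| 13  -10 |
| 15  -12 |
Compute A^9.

tr A = 1 and det A = -6, so the characteristic polynomial is λ² − (1)λ + (-6) with roots -2 and 3.
Eigenvectors give P = [[-2, 1], [-3, 1]] with P⁻¹ = [[1, -1], [3, -2]], and A = P·diag(-2, 3)·P⁻¹.
Then A^9 = P·diag(-512, 19683)·P⁻¹ = [[1024, 19683], [1536, 19683]] · [[1, -1], [3, -2]] = [[60073, -40390], [60585, -40902]].

[[60073, -40390], [60585, -40902]]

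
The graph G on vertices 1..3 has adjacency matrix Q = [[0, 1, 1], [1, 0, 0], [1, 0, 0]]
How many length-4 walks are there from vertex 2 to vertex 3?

2

The number of length-4 walks from vertex 2 to vertex 3 is entry (2,3) of Q^4, where Q is the adjacency matrix.
Q^2 = [[2, 0, 0], [0, 1, 1], [0, 1, 1]]
Q^3 = [[0, 2, 2], [2, 0, 0], [2, 0, 0]]
Q^4 = [[4, 0, 0], [0, 2, 2], [0, 2, 2]]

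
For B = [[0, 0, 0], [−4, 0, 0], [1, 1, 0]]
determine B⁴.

[[0, 0, 0], [0, 0, 0], [0, 0, 0]]

B is strictly triangular, hence nilpotent: B³ = 0, so B⁴ = 0.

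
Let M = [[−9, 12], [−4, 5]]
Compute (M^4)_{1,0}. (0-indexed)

160

tr M = −4 and det M = 3, so the characteristic polynomial is λ² − (−4)λ + (3) with roots −3 and −1.
Eigenvectors give P = [[2, −3], [1, −2]] with P⁻¹ = [[2, −3], [1, −2]], and M = P·diag(−3, −1)·P⁻¹.
Then M^4 = P·diag(81, 1)·P⁻¹ = [[162, −3], [81, −2]] · [[2, −3], [1, −2]] = [[321, −480], [160, −239]].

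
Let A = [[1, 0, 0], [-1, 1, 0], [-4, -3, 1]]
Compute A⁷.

A = I + N where N = [[0, 0, 0], [-1, 0, 0], [-4, -3, 0]] is strictly lower-triangular, so N³ = 0.
(I + N)⁷ = I + 7·N + 21·N² = [[1, 0, 0], [-7, 1, 0], [35, -21, 1]].

[[1, 0, 0], [-7, 1, 0], [35, -21, 1]]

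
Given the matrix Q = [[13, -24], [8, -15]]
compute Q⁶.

[[-2183, 4368], [-1456, 2913]]

tr Q = -2 and det Q = -3, so the characteristic polynomial is λ² − (-2)λ + (-3) with roots 1 and -3.
Eigenvectors give P = [[-2, 3], [-1, 2]] with P⁻¹ = [[-2, 3], [-1, 2]], and Q = P·diag(1, -3)·P⁻¹.
Then Q⁶ = P·diag(1, 729)·P⁻¹ = [[-2, 2187], [-1, 1458]] · [[-2, 3], [-1, 2]] = [[-2183, 4368], [-1456, 2913]].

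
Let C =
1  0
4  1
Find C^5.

C = I + N where N = [[0, 0], [4, 0]] is strictly lower-triangular, so N^2 = 0.
(I + N)^5 = I + 5·N = [[1, 0], [20, 1]].

[[1, 0], [20, 1]]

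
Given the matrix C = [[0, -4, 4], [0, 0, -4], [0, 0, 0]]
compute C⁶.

C is strictly triangular, hence nilpotent: C³ = 0, so C⁶ = 0.

[[0, 0, 0], [0, 0, 0], [0, 0, 0]]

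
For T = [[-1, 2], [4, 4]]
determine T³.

[[15, 42], [84, 120]]

T² = [[9, 6], [12, 24]]
T³ = [[15, 42], [84, 120]]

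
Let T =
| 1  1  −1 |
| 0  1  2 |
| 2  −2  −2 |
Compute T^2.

[[−1, 4, 3], [4, −3, −2], [−2, 4, −2]]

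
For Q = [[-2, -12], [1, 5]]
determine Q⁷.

tr Q = 3 and det Q = 2, so the characteristic polynomial is λ² − (3)λ + (2) with roots 1 and 2.
Eigenvectors give P = [[4, -3], [-1, 1]] with P⁻¹ = [[1, 3], [1, 4]], and Q = P·diag(1, 2)·P⁻¹.
Then Q⁷ = P·diag(1, 128)·P⁻¹ = [[4, -384], [-1, 128]] · [[1, 3], [1, 4]] = [[-380, -1524], [127, 509]].

[[-380, -1524], [127, 509]]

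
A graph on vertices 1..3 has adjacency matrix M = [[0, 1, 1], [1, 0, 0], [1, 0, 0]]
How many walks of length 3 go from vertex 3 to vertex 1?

2

The number of length-3 walks from vertex 3 to vertex 1 is entry (3,1) of M³, where M is the adjacency matrix.
M² = [[2, 0, 0], [0, 1, 1], [0, 1, 1]]
M³ = [[0, 2, 2], [2, 0, 0], [2, 0, 0]]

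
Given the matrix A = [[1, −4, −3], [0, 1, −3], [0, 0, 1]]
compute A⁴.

A = I + N where N = [[0, −4, −3], [0, 0, −3], [0, 0, 0]] is strictly upper-triangular, so N³ = 0.
(I + N)⁴ = I + 4·N + 6·N² = [[1, −16, 60], [0, 1, −12], [0, 0, 1]].

[[1, −16, 60], [0, 1, −12], [0, 0, 1]]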